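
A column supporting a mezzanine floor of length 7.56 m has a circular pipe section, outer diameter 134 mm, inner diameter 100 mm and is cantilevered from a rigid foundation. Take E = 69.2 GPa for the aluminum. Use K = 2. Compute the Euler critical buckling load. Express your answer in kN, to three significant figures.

d_o = 134 mm, d_i = 100 mm
I = π(d_o⁴ − d_i⁴)/64 = π(134⁴ − 100.0⁴)/64 = 1.092×10^7 mm⁴
I = 1.092×10^7 mm⁴ = 1.092×10^-5 m⁴
Effective length L_e = K·L = 2 × 7.56 = 15.12 m
P_cr = π²EI / L_e² = π² × 69.2×10⁹ × 1.092×10^-5 / 15.12² = 3.262×10^4 N

P_cr ≈ 32.6 kN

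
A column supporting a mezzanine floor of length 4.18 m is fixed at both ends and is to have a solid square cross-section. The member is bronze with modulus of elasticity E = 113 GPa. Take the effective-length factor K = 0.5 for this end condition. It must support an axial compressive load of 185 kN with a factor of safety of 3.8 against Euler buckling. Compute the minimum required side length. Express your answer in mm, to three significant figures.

a ≈ 75.8 mm

Required P_cr = n·P = 3.8 × 185 = 703.0 kN
L_e = K·L = 0.5 × 4.18 = 2.090 m
Required I = P_cr·L_e²/(π²E) = 7.030×10^5 × 2.090² / (π² × 1.13×10^11) = 2.753×10^-6 m⁴
I_req = 2.753×10^6 mm⁴
Solid square: I = a⁴/12  ⇒  a = (12I)^(1/4) = (12×2.753×10^6)^(1/4) = 75.8 mm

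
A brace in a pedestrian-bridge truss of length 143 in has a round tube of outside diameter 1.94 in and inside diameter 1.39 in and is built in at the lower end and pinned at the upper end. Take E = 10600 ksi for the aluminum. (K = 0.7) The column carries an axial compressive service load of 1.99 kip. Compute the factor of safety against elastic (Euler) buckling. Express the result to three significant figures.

d_o = 1.94 in, d_i = 1.39 in
I = π(d_o⁴ − d_i⁴)/64 = π(1.94⁴ − 1.390⁴)/64 = 0.5121 in⁴
Effective length L_e = K·L = 0.7 × 143 = 100.1 in
P_cr = π²EI / L_e² = π² × 10600×10³ × 0.5121 / 100.1² = 5.346×10^3 lb
Factor of safety n = P_cr / P = 5.3464 / 1.99 = 2.69

n ≈ 2.69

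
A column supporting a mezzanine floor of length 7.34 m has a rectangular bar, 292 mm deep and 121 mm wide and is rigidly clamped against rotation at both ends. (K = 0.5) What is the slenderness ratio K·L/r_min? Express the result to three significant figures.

λ ≈ 105

For a rectangle r_min = b/√12 = 121/√12 = 34.93 mm
L_e = K·L = 0.5 × 7.34 m = 3.670 m = 3670.0 mm
λ = L_e / r_min = 3670.0 / 34.93 = 105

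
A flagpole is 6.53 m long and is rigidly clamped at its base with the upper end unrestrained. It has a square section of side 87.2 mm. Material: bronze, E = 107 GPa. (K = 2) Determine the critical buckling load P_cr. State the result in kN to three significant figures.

P_cr ≈ 29.8 kN

I = a⁴/12 = 87.2⁴/12 = 4.818×10^6 mm⁴
I = 4.818×10^6 mm⁴ = 4.818×10^-6 m⁴
Effective length L_e = K·L = 2 × 6.53 = 13.06 m
P_cr = π²EI / L_e² = π² × 107×10⁹ × 4.818×10^-6 / 13.06² = 2.983×10^4 N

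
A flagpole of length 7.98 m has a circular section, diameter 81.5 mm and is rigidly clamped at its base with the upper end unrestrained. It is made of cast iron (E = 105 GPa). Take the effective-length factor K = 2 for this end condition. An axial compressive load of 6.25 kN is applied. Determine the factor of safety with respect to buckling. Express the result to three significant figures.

I = πd⁴/64 = π×81.5⁴/64 = 2.166×10^6 mm⁴
I = 2.166×10^6 mm⁴ = 2.166×10^-6 m⁴
Effective length L_e = K·L = 2 × 7.98 = 15.96 m
P_cr = π²EI / L_e² = π² × 105×10⁹ × 2.166×10^-6 / 15.96² = 8.811×10^3 N
Factor of safety n = P_cr / P = 8.8110 / 6.25 = 1.41

n ≈ 1.41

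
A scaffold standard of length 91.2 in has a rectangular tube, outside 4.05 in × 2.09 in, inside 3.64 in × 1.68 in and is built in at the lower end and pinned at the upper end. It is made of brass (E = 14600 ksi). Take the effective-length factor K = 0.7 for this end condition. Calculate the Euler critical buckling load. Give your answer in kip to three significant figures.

P_cr ≈ 58.1 kip

Weak-axis I_min = (h_o·b_o³ − h_i·b_i³)/12 with b_o = 2.09, b_i = 1.680 in (shorter outer/inner sides).
I_min = (4.05×2.09³ − 3.640×1.680³)/12 = 1.643 in⁴
Effective length L_e = K·L = 0.7 × 91.2 = 63.84 in
P_cr = π²EI / L_e² = π² × 14600×10³ × 1.643 / 63.84² = 5.809×10^4 lb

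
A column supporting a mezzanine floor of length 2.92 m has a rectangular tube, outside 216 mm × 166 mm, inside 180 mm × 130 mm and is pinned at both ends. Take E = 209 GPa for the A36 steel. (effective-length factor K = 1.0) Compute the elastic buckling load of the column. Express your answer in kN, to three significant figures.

Weak-axis I_min = (h_o·b_o³ − h_i·b_i³)/12 with b_o = 166, b_i = 130.0 mm (shorter outer/inner sides).
I_min = (216×166³ − 180.0×130.0³)/12 = 4.938×10^7 mm⁴
I = 4.938×10^7 mm⁴ = 4.938×10^-5 m⁴
Effective length L_e = K·L = 1 × 2.92 = 2.920 m
P_cr = π²EI / L_e² = π² × 209×10⁹ × 4.938×10^-5 / 2.920² = 1.195×10^7 N

P_cr ≈ 11900 kN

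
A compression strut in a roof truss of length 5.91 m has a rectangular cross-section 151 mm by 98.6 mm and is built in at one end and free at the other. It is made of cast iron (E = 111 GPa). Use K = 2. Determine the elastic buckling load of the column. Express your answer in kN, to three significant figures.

Buckling occurs about the weak axis: I_min = h·b³/12 with b = 98.6 mm (the shorter side).
I_min = 151×98.6³/12 = 1.206×10^7 mm⁴
I = 1.206×10^7 mm⁴ = 1.206×10^-5 m⁴
Effective length L_e = K·L = 2 × 5.91 = 11.82 m
P_cr = π²EI / L_e² = π² × 111×10⁹ × 1.206×10^-5 / 11.82² = 9.458×10^4 N

P_cr ≈ 94.6 kN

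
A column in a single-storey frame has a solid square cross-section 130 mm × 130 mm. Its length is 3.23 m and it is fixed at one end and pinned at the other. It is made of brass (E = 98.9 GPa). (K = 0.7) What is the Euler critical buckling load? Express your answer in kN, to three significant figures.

P_cr ≈ 4540 kN

I = a⁴/12 = 130⁴/12 = 2.380×10^7 mm⁴
I = 2.380×10^7 mm⁴ = 2.380×10^-5 m⁴
Effective length L_e = K·L = 0.7 × 3.23 = 2.261 m
P_cr = π²EI / L_e² = π² × 98.9×10⁹ × 2.380×10^-5 / 2.261² = 4.545×10^6 N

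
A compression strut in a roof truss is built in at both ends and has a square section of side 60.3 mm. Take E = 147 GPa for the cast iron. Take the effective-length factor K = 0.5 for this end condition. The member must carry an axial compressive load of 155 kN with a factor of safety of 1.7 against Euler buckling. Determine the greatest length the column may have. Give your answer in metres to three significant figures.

I = a⁴/12 = 60.3⁴/12 = 1.102×10^6 mm⁴
I = 1.102×10^-6 m⁴
Required critical load P_cr = n·P = 1.7 × 155 = 263.5 kN = 2.635×10^5 N
From P_cr = π²EI/(K·L)²:  L = (1/K)·√(π²EI/P_cr) = (1/0.5)·√(π²×1.47×10^11×1.102×10^-6/2.635×10^5)
L = 4.93 m

L_max ≈ 4.93 m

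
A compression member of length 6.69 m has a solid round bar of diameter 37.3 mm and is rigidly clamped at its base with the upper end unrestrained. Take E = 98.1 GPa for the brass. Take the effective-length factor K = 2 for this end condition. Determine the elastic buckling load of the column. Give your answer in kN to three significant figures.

P_cr ≈ 0.514 kN

I = πd⁴/64 = π×37.3⁴/64 = 9.502×10^4 mm⁴
I = 9.502×10^4 mm⁴ = 9.502×10^-8 m⁴
Effective length L_e = K·L = 2 × 6.69 = 13.38 m
P_cr = π²EI / L_e² = π² × 98.1×10⁹ × 9.502×10^-8 / 13.38² = 513.9 N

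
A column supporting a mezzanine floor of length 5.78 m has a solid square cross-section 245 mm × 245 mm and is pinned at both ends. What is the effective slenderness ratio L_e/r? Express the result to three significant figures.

λ ≈ 81.7

I = a⁴/12 = 245⁴/12 = 3.003×10^8 mm⁴
A = 6.003×10^4 mm²;  r_min = √(I/A) = √(3.003×10^8/6.003×10^4) = 70.73 mm
L_e = K·L = 1 × 5.78 m = 5.780 m = 5780.0 mm
λ = L_e / r_min = 5780.0 / 70.73 = 81.7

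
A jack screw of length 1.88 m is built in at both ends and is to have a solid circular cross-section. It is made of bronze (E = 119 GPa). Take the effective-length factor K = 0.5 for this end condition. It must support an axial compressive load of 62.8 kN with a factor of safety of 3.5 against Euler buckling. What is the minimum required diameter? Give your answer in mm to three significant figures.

Required P_cr = n·P = 3.5 × 62.8 = 219.8 kN
L_e = K·L = 0.5 × 1.88 = 0.9400 m
Required I = P_cr·L_e²/(π²E) = 2.198×10^5 × 0.9400² / (π² × 1.19×10^11) = 1.654×10^-7 m⁴
I_req = 1.654×10^5 mm⁴
Solid circle: I = πd⁴/64  ⇒  d = (64I/π)^(1/4) = (64×1.654×10^5/π)^(1/4) = 42.8 mm

d ≈ 42.8 mm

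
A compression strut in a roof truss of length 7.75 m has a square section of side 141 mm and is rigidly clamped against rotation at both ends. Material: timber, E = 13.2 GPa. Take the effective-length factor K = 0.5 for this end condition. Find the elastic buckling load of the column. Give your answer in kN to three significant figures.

P_cr ≈ 286 kN

I = a⁴/12 = 141⁴/12 = 3.294×10^7 mm⁴
I = 3.294×10^7 mm⁴ = 3.294×10^-5 m⁴
Effective length L_e = K·L = 0.5 × 7.75 = 3.875 m
P_cr = π²EI / L_e² = π² × 13.2×10⁹ × 3.294×10^-5 / 3.875² = 2.858×10^5 N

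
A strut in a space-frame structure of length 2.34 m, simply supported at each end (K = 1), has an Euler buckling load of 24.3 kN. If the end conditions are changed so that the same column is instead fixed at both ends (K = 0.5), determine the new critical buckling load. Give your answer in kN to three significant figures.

P_cr ∝ 1/K², so P_cr,new = P_cr,old × (K_old/K_new)² = 24.3 × (1/0.5)²
= 24.3 × 4.000 = 97.2 kN

P_cr ≈ 97.2 kN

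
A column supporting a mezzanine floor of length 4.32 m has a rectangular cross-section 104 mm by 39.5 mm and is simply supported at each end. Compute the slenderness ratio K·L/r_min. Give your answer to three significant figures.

λ ≈ 379

Buckling occurs about the weak axis: I_min = h·b³/12 with b = 39.5 mm (the shorter side).
I_min = 104×39.5³/12 = 5.341×10^5 mm⁴
A = 4.108×10^3 mm²;  r_min = √(I/A) = √(5.341×10^5/4.108×10^3) = 11.40 mm
L_e = K·L = 1 × 4.32 m = 4.320 m = 4320.0 mm
λ = L_e / r_min = 4320.0 / 11.40 = 379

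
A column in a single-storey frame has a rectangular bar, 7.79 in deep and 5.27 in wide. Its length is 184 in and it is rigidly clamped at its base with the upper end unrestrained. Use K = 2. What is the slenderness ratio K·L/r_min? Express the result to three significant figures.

For a rectangle r_min = b/√12 = 5.27/√12 = 1.521 in
L_e = K·L = 2 × 184 = 368.0 in
λ = L_e / r_min = 368.00 / 1.521 = 242

λ ≈ 242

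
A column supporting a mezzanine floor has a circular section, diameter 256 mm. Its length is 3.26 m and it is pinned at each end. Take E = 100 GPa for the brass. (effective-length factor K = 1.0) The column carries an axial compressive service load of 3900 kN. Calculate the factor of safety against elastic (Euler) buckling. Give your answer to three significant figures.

I = πd⁴/64 = π×256⁴/64 = 2.108×10^8 mm⁴
I = 2.108×10^8 mm⁴ = 2.108×10^-4 m⁴
Effective length L_e = K·L = 1 × 3.26 = 3.260 m
P_cr = π²EI / L_e² = π² × 100×10⁹ × 2.108×10^-4 / 3.260² = 1.958×10^7 N
Factor of safety n = P_cr / P = 19579 / 3900 = 5.02

n ≈ 5.02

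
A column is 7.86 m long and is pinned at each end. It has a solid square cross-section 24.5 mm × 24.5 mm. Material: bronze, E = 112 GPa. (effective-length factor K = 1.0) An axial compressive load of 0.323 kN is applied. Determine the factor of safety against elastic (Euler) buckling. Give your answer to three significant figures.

I = a⁴/12 = 24.5⁴/12 = 3.003×10^4 mm⁴
I = 3.003×10^4 mm⁴ = 3.003×10^-8 m⁴
Effective length L_e = K·L = 1 × 7.86 = 7.860 m
P_cr = π²EI / L_e² = π² × 112×10⁹ × 3.003×10^-8 / 7.860² = 537.2 N
Factor of safety n = P_cr / P = 0.53722 / 0.323 = 1.66

n ≈ 1.66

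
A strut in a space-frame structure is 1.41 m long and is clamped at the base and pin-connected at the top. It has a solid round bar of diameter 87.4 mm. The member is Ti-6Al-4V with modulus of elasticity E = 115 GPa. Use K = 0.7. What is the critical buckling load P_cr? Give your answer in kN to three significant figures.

I = πd⁴/64 = π×87.4⁴/64 = 2.864×10^6 mm⁴
I = 2.864×10^6 mm⁴ = 2.864×10^-6 m⁴
Effective length L_e = K·L = 0.7 × 1.41 = 0.9870 m
P_cr = π²EI / L_e² = π² × 115×10⁹ × 2.864×10^-6 / 0.9870² = 3.337×10^6 N

P_cr ≈ 3340 kN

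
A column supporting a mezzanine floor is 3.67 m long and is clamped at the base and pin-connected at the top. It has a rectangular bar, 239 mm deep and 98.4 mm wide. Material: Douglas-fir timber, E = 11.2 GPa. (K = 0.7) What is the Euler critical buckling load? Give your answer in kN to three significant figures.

Buckling occurs about the weak axis: I_min = h·b³/12 with b = 98.4 mm (the shorter side).
I_min = 239×98.4³/12 = 1.898×10^7 mm⁴
I = 1.898×10^7 mm⁴ = 1.898×10^-5 m⁴
Effective length L_e = K·L = 0.7 × 3.67 = 2.569 m
P_cr = π²EI / L_e² = π² × 11.2×10⁹ × 1.898×10^-5 / 2.569² = 3.178×10^5 N

P_cr ≈ 318 kN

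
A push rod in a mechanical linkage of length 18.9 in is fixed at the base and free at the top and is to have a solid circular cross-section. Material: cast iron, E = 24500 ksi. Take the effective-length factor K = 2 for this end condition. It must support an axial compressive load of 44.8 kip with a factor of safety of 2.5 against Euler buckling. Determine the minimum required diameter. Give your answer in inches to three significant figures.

d ≈ 1.92 in

Required P_cr = n·P = 2.5 × 44.8 = 112.0 kip
L_e = K·L = 2 × 18.9 = 37.80 in
Required I = P_cr·L_e²/(π²E) = 1.120×10^5 × 37.80² / (π² × 2.45×10^7) = 0.6618 in⁴
Solid circle: I = πd⁴/64  ⇒  d = (64I/π)^(1/4) = (64×0.6618/π)^(1/4) = 1.92 in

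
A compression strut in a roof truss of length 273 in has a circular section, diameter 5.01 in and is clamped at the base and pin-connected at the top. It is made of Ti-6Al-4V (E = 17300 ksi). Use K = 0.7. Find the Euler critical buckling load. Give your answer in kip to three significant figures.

P_cr ≈ 145 kip

I = πd⁴/64 = π×5.01⁴/64 = 30.93 in⁴
Effective length L_e = K·L = 0.7 × 273 = 191.1 in
P_cr = π²EI / L_e² = π² × 17300×10³ × 30.93 / 191.1² = 1.446×10^5 lb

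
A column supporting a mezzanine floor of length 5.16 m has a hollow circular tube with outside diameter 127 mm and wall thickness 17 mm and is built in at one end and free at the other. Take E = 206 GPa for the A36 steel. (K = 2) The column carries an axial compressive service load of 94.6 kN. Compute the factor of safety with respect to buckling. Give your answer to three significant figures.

n ≈ 1.84

Inner diameter d_i = 127 − 2×17 = 93.00 mm
I = π(d_o⁴ − d_i⁴)/64 = π(127⁴ − 93.00⁴)/64 = 9.098×10^6 mm⁴
I = 9.098×10^6 mm⁴ = 9.098×10^-6 m⁴
Effective length L_e = K·L = 2 × 5.16 = 10.32 m
P_cr = π²EI / L_e² = π² × 206×10⁹ × 9.098×10^-6 / 10.32² = 1.737×10^5 N
Factor of safety n = P_cr / P = 173.68 / 94.6 = 1.84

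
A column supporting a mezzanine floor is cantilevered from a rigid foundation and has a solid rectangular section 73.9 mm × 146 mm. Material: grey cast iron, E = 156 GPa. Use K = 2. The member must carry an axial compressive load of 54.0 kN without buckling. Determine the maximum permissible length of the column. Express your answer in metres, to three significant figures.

L_max ≈ 5.92 m

Buckling occurs about the weak axis: I_min = h·b³/12 with b = 73.9 mm (the shorter side).
I_min = 146×73.9³/12 = 4.910×10^6 mm⁴
I = 4.910×10^-6 m⁴
At the buckling limit P_cr = P = 5.400×10^4 N
From P_cr = π²EI/(K·L)²:  L = (1/K)·√(π²EI/P_cr) = (1/2)·√(π²×1.56×10^11×4.910×10^-6/5.400×10^4)
L = 5.92 m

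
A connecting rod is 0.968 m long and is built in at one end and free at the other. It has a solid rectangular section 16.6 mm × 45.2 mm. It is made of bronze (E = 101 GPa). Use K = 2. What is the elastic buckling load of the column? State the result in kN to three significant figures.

P_cr ≈ 4.58 kN

Buckling occurs about the weak axis: I_min = h·b³/12 with b = 16.6 mm (the shorter side).
I_min = 45.2×16.6³/12 = 1.723×10^4 mm⁴
I = 1.723×10^4 mm⁴ = 1.723×10^-8 m⁴
Effective length L_e = K·L = 2 × 0.968 = 1.936 m
P_cr = π²EI / L_e² = π² × 101×10⁹ × 1.723×10^-8 / 1.936² = 4.582×10^3 N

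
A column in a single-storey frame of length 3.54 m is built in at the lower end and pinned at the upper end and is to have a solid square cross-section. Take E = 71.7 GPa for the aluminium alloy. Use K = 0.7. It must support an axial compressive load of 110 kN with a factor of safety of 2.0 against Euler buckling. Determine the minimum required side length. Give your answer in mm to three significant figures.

Required P_cr = n·P = 2.0 × 110 = 220.0 kN
L_e = K·L = 0.7 × 3.54 = 2.478 m
Required I = P_cr·L_e²/(π²E) = 2.200×10^5 × 2.478² / (π² × 7.17×10^10) = 1.909×10^-6 m⁴
I_req = 1.909×10^6 mm⁴
Solid square: I = a⁴/12  ⇒  a = (12I)^(1/4) = (12×1.909×10^6)^(1/4) = 69.2 mm

a ≈ 69.2 mm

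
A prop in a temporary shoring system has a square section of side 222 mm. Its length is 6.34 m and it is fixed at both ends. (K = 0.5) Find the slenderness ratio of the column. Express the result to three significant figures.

For a square r = a/√12 = 222/√12 = 64.09 mm
L_e = K·L = 0.5 × 6.34 m = 3.170 m = 3170.0 mm
λ = L_e / r_min = 3170.0 / 64.09 = 49.5

λ ≈ 49.5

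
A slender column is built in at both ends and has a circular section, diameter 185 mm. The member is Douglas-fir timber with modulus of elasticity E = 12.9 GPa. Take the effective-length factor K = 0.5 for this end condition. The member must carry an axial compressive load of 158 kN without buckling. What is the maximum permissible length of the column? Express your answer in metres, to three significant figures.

I = πd⁴/64 = π×185⁴/64 = 5.750×10^7 mm⁴
I = 5.750×10^-5 m⁴
At the buckling limit P_cr = P = 1.580×10^5 N
From P_cr = π²EI/(K·L)²:  L = (1/K)·√(π²EI/P_cr) = (1/0.5)·√(π²×1.29×10^10×5.750×10^-5/1.580×10^5)
L = 13.6 m

L_max ≈ 13.6 m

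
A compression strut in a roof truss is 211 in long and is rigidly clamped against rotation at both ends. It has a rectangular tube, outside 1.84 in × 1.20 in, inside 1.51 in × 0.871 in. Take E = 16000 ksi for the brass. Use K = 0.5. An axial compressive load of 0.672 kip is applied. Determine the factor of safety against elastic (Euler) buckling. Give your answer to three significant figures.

n ≈ 3.84

Weak-axis I_min = (h_o·b_o³ − h_i·b_i³)/12 with b_o = 1.20, b_i = 0.8710 in (shorter outer/inner sides).
I_min = (1.84×1.20³ − 1.510×0.8710³)/12 = 0.1818 in⁴
Effective length L_e = K·L = 0.5 × 211 = 105.5 in
P_cr = π²EI / L_e² = π² × 16000×10³ × 0.1818 / 105.5² = 2.580×10^3 lb
Factor of safety n = P_cr / P = 2.5795 / 0.672 = 3.84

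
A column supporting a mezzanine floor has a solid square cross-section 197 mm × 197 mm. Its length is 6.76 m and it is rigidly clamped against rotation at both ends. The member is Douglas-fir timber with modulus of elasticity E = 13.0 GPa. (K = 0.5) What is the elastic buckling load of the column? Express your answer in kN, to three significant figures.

P_cr ≈ 1410 kN

I = a⁴/12 = 197⁴/12 = 1.255×10^8 mm⁴
I = 1.255×10^8 mm⁴ = 1.255×10^-4 m⁴
Effective length L_e = K·L = 0.5 × 6.76 = 3.380 m
P_cr = π²EI / L_e² = π² × 13.0×10⁹ × 1.255×10^-4 / 3.380² = 1.410×10^6 N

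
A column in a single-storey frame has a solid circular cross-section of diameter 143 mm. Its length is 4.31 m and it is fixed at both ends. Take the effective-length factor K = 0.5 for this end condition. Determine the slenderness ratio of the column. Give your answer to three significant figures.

λ ≈ 60.3

I = πd⁴/64 = π×143⁴/64 = 2.053×10^7 mm⁴
A = 1.606×10^4 mm²;  r_min = √(I/A) = √(2.053×10^7/1.606×10^4) = 35.75 mm
L_e = K·L = 0.5 × 4.31 m = 2.155 m = 2155.0 mm
λ = L_e / r_min = 2155.0 / 35.75 = 60.3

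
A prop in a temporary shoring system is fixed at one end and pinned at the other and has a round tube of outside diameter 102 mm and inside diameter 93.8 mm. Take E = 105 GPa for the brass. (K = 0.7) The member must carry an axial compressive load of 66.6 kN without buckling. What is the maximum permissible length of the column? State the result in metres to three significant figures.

L_max ≈ 6.93 m

d_o = 102 mm, d_i = 93.8 mm
I = π(d_o⁴ − d_i⁴)/64 = π(102⁴ − 93.80⁴)/64 = 1.513×10^6 mm⁴
I = 1.513×10^-6 m⁴
At the buckling limit P_cr = P = 6.660×10^4 N
From P_cr = π²EI/(K·L)²:  L = (1/K)·√(π²EI/P_cr) = (1/0.7)·√(π²×1.05×10^11×1.513×10^-6/6.660×10^4)
L = 6.93 m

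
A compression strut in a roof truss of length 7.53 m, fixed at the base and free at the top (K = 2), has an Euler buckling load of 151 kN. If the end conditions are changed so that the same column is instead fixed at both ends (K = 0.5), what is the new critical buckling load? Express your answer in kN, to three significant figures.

P_cr ∝ 1/K², so P_cr,new = P_cr,old × (K_old/K_new)² = 151 × (2/0.5)²
= 151 × 16.00 = 2420 kN

P_cr ≈ 2420 kN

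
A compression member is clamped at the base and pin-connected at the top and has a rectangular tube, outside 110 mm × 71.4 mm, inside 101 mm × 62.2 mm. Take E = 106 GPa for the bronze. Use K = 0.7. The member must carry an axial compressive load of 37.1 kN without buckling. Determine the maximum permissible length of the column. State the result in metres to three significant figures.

Weak-axis I_min = (h_o·b_o³ − h_i·b_i³)/12 with b_o = 71.4, b_i = 62.20 mm (shorter outer/inner sides).
I_min = (110×71.4³ − 101.0×62.20³)/12 = 1.311×10^6 mm⁴
I = 1.311×10^-6 m⁴
At the buckling limit P_cr = P = 3.710×10^4 N
From P_cr = π²EI/(K·L)²:  L = (1/K)·√(π²EI/P_cr) = (1/0.7)·√(π²×1.06×10^11×1.311×10^-6/3.710×10^4)
L = 8.69 m

L_max ≈ 8.69 m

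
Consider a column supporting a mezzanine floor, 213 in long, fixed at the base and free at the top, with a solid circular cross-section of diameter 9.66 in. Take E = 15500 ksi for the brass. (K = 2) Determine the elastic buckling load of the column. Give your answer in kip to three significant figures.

I = πd⁴/64 = π×9.66⁴/64 = 427.4 in⁴
Effective length L_e = K·L = 2 × 213 = 426.0 in
P_cr = π²EI / L_e² = π² × 15500×10³ × 427.4 / 426.0² = 3.603×10^5 lb

P_cr ≈ 360 kip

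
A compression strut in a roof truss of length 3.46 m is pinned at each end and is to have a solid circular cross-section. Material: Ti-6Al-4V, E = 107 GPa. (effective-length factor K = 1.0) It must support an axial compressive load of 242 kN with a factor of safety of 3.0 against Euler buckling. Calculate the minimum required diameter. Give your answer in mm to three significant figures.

d ≈ 114 mm

Required P_cr = n·P = 3.0 × 242 = 726.0 kN
L_e = K·L = 1 × 3.46 = 3.460 m
Required I = P_cr·L_e²/(π²E) = 7.260×10^5 × 3.460² / (π² × 1.07×10^11) = 8.230×10^-6 m⁴
I_req = 8.230×10^6 mm⁴
Solid circle: I = πd⁴/64  ⇒  d = (64I/π)^(1/4) = (64×8.230×10^6/π)^(1/4) = 114 mm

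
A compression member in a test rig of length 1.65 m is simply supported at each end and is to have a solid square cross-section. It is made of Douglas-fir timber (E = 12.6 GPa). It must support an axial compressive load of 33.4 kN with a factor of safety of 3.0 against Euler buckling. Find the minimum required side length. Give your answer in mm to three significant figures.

a ≈ 71.6 mm

Required P_cr = n·P = 3.0 × 33.4 = 100.2 kN
L_e = K·L = 1 × 1.65 = 1.650 m
Required I = P_cr·L_e²/(π²E) = 1.002×10^5 × 1.650² / (π² × 1.26×10^10) = 2.194×10^-6 m⁴
I_req = 2.194×10^6 mm⁴
Solid square: I = a⁴/12  ⇒  a = (12I)^(1/4) = (12×2.194×10^6)^(1/4) = 71.6 mm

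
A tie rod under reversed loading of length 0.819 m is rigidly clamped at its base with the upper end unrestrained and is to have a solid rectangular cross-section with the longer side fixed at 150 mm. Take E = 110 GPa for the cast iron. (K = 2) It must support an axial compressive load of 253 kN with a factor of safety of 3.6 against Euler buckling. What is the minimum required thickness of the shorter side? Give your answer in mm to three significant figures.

Required P_cr = n·P = 3.6 × 253 = 910.8 kN
L_e = K·L = 2 × 0.819 = 1.638 m
Required I = P_cr·L_e²/(π²E) = 9.108×10^5 × 1.638² / (π² × 1.10×10^11) = 2.251×10^-6 m⁴
I_req = 2.251×10^6 mm⁴
Rectangle, weak axis: I_min = h·b³/12 with h = 150 mm fixed  ⇒  b = (12I/h)^(1/3) = 56.5 mm

b ≈ 56.5 mm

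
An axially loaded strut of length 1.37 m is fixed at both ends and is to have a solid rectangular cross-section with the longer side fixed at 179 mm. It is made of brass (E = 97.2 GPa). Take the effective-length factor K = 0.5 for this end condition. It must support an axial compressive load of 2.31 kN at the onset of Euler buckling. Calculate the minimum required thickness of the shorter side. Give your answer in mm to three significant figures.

L_e = K·L = 0.5 × 1.37 = 0.6850 m
Required I = P_cr·L_e²/(π²E) = 2.310×10^3 × 0.6850² / (π² × 9.72×10^10) = 1.130×10^-9 m⁴
I_req = 1.130×10^3 mm⁴
Rectangle, weak axis: I_min = h·b³/12 with h = 179 mm fixed  ⇒  b = (12I/h)^(1/3) = 4.23 mm

b ≈ 4.23 mm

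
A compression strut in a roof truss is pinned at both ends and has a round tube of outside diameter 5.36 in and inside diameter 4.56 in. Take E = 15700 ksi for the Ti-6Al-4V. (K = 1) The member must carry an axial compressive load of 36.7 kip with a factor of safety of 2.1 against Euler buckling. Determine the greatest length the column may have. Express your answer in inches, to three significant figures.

d_o = 5.36 in, d_i = 4.56 in
I = π(d_o⁴ − d_i⁴)/64 = π(5.36⁴ − 4.560⁴)/64 = 19.29 in⁴
Required critical load P_cr = n·P = 2.1 × 36.7 = 77.07 kip = 7.707×10^4 lb
From P_cr = π²EI/(K·L)²:  L = (1/K)·√(π²EI/P_cr) = (1/1)·√(π²×1.57×10^7×19.29/7.707×10^4)
L = 197 in

L_max ≈ 197 in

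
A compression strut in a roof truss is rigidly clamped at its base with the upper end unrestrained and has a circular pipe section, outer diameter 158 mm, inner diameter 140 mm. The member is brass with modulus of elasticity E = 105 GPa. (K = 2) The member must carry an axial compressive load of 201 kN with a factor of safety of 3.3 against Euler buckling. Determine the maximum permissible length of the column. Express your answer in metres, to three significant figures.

L_max ≈ 2.14 m

d_o = 158 mm, d_i = 140 mm
I = π(d_o⁴ − d_i⁴)/64 = π(158⁴ − 140.0⁴)/64 = 1.173×10^7 mm⁴
I = 1.173×10^-5 m⁴
Required critical load P_cr = n·P = 3.3 × 201 = 663.3 kN = 6.633×10^5 N
From P_cr = π²EI/(K·L)²:  L = (1/K)·√(π²EI/P_cr) = (1/2)·√(π²×1.05×10^11×1.173×10^-5/6.633×10^5)
L = 2.14 m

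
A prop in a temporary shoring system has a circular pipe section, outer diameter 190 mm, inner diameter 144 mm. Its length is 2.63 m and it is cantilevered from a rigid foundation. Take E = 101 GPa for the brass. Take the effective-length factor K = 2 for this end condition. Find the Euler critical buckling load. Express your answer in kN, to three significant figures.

d_o = 190 mm, d_i = 144 mm
I = π(d_o⁴ − d_i⁴)/64 = π(190⁴ − 144.0⁴)/64 = 4.286×10^7 mm⁴
I = 4.286×10^7 mm⁴ = 4.286×10^-5 m⁴
Effective length L_e = K·L = 2 × 2.63 = 5.260 m
P_cr = π²EI / L_e² = π² × 101×10⁹ × 4.286×10^-5 / 5.260² = 1.544×10^6 N

P_cr ≈ 1540 kN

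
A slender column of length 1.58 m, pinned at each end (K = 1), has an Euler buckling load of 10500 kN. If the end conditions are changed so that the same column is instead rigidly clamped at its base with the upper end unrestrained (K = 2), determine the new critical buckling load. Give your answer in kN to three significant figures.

P_cr ≈ 2620 kN

P_cr ∝ 1/K², so P_cr,new = P_cr,old × (K_old/K_new)² = 10500 × (1/2)²
= 10500 × 0.2500 = 2620 kN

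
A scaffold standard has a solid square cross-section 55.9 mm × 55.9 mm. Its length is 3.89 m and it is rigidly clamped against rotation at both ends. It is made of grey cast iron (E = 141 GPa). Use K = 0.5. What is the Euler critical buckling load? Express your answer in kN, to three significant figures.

I = a⁴/12 = 55.9⁴/12 = 8.137×10^5 mm⁴
I = 8.137×10^5 mm⁴ = 8.137×10^-7 m⁴
Effective length L_e = K·L = 0.5 × 3.89 = 1.945 m
P_cr = π²EI / L_e² = π² × 141×10⁹ × 8.137×10^-7 / 1.945² = 2.993×10^5 N

P_cr ≈ 299 kN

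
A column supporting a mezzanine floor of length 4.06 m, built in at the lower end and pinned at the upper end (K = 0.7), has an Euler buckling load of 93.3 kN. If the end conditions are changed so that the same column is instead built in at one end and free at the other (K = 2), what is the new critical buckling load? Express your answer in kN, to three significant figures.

P_cr ∝ 1/K², so P_cr,new = P_cr,old × (K_old/K_new)² = 93.3 × (0.7/2)²
= 93.3 × 0.1225 = 11.4 kN

P_cr ≈ 11.4 kN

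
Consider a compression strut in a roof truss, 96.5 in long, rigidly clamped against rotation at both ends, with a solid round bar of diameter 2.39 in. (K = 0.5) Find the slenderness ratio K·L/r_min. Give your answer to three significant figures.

λ ≈ 80.8

I = πd⁴/64 = π×2.39⁴/64 = 1.602 in⁴
A = 4.486 in²;  r_min = √(I/A) = √(1.602/4.486) = 0.5975 in
L_e = K·L = 0.5 × 96.5 = 48.25 in
λ = L_e / r_min = 48.250 / 0.5975 = 80.8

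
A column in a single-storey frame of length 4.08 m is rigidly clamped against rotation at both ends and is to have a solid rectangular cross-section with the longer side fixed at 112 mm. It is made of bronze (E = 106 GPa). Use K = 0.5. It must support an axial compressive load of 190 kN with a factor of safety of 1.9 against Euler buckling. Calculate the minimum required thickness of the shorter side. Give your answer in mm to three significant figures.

Required P_cr = n·P = 1.9 × 190 = 361.0 kN
L_e = K·L = 0.5 × 4.08 = 2.040 m
Required I = P_cr·L_e²/(π²E) = 3.610×10^5 × 2.040² / (π² × 1.06×10^11) = 1.436×10^-6 m⁴
I_req = 1.436×10^6 mm⁴
Rectangle, weak axis: I_min = h·b³/12 with h = 112 mm fixed  ⇒  b = (12I/h)^(1/3) = 53.6 mm

b ≈ 53.6 mm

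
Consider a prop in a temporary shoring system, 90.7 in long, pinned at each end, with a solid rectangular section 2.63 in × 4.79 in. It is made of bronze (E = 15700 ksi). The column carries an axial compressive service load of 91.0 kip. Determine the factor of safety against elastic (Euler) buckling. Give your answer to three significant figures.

n ≈ 1.50

Buckling occurs about the weak axis: I_min = h·b³/12 with b = 2.63 in (the shorter side).
I_min = 4.79×2.63³/12 = 7.261 in⁴
Effective length L_e = K·L = 1 × 90.7 = 90.70 in
P_cr = π²EI / L_e² = π² × 15700×10³ × 7.261 / 90.70² = 1.368×10^5 lb
Factor of safety n = P_cr / P = 136.77 / 91.0 = 1.50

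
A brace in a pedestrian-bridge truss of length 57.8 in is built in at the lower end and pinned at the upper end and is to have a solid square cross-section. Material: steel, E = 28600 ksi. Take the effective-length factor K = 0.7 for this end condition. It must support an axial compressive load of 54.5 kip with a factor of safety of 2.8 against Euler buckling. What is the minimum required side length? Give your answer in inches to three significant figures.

Required P_cr = n·P = 2.8 × 54.5 = 152.6 kip
L_e = K·L = 0.7 × 57.8 = 40.46 in
Required I = P_cr·L_e²/(π²E) = 1.526×10^5 × 40.46² / (π² × 2.86×10^7) = 0.8850 in⁴
Solid square: I = a⁴/12  ⇒  a = (12I)^(1/4) = (12×0.8850)^(1/4) = 1.81 in

a ≈ 1.81 in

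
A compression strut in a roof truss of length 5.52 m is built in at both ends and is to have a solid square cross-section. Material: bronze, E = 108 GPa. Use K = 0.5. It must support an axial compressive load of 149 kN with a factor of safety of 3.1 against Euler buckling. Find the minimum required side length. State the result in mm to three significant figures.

a ≈ 79.3 mm

Required P_cr = n·P = 3.1 × 149 = 461.9 kN
L_e = K·L = 0.5 × 5.52 = 2.760 m
Required I = P_cr·L_e²/(π²E) = 4.619×10^5 × 2.760² / (π² × 1.08×10^11) = 3.301×10^-6 m⁴
I_req = 3.301×10^6 mm⁴
Solid square: I = a⁴/12  ⇒  a = (12I)^(1/4) = (12×3.301×10^6)^(1/4) = 79.3 mm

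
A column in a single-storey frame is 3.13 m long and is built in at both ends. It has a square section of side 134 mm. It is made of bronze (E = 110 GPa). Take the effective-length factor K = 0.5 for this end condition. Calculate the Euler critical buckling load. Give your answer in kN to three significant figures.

I = a⁴/12 = 134⁴/12 = 2.687×10^7 mm⁴
I = 2.687×10^7 mm⁴ = 2.687×10^-5 m⁴
Effective length L_e = K·L = 0.5 × 3.13 = 1.565 m
P_cr = π²EI / L_e² = π² × 110×10⁹ × 2.687×10^-5 / 1.565² = 1.191×10^7 N

P_cr ≈ 11900 kN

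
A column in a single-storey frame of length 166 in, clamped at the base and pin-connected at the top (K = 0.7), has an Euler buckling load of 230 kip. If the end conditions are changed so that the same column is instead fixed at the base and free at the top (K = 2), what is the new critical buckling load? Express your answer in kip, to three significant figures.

P_cr ∝ 1/K², so P_cr,new = P_cr,old × (K_old/K_new)² = 230 × (0.7/2)²
= 230 × 0.1225 = 28.2 kip

P_cr ≈ 28.2 kip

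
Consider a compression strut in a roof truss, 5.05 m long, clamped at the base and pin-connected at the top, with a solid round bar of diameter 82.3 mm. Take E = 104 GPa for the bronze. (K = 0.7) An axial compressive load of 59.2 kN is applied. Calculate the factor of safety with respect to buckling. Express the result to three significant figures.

I = πd⁴/64 = π×82.3⁴/64 = 2.252×10^6 mm⁴
I = 2.252×10^6 mm⁴ = 2.252×10^-6 m⁴
Effective length L_e = K·L = 0.7 × 5.05 = 3.535 m
P_cr = π²EI / L_e² = π² × 104×10⁹ × 2.252×10^-6 / 3.535² = 1.850×10^5 N
Factor of safety n = P_cr / P = 184.98 / 59.2 = 3.12

n ≈ 3.12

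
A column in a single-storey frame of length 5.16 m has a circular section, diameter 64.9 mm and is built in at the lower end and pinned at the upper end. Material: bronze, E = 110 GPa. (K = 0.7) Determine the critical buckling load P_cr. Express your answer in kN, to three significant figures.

P_cr ≈ 72.5 kN

I = πd⁴/64 = π×64.9⁴/64 = 8.709×10^5 mm⁴
I = 8.709×10^5 mm⁴ = 8.709×10^-7 m⁴
Effective length L_e = K·L = 0.7 × 5.16 = 3.612 m
P_cr = π²EI / L_e² = π² × 110×10⁹ × 8.709×10^-7 / 3.612² = 7.247×10^4 N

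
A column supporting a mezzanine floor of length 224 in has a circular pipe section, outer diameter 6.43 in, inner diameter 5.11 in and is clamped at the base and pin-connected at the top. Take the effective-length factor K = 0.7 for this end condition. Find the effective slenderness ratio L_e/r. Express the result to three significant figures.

d_o = 6.43 in, d_i = 5.11 in
I = π(d_o⁴ − d_i⁴)/64 = π(6.43⁴ − 5.110⁴)/64 = 50.44 in⁴
A = 11.96 in²;  r_min = √(I/A) = √(50.44/11.96) = 2.053 in
L_e = K·L = 0.7 × 224 = 156.8 in
λ = L_e / r_min = 156.80 / 2.053 = 76.4

λ ≈ 76.4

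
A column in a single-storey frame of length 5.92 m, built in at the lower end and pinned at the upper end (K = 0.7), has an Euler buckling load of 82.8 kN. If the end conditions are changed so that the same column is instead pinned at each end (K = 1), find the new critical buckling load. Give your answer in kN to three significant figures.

P_cr ∝ 1/K², so P_cr,new = P_cr,old × (K_old/K_new)² = 82.8 × (0.7/1)²
= 82.8 × 0.4900 = 40.6 kN

P_cr ≈ 40.6 kN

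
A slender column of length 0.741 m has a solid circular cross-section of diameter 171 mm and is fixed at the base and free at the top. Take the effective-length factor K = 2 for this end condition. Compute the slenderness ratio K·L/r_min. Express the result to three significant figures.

λ ≈ 34.7

I = πd⁴/64 = π×171⁴/64 = 4.197×10^7 mm⁴
A = 2.297×10^4 mm²;  r_min = √(I/A) = √(4.197×10^7/2.297×10^4) = 42.75 mm
L_e = K·L = 2 × 0.741 m = 1.482 m = 1482.0 mm
λ = L_e / r_min = 1482.0 / 42.75 = 34.7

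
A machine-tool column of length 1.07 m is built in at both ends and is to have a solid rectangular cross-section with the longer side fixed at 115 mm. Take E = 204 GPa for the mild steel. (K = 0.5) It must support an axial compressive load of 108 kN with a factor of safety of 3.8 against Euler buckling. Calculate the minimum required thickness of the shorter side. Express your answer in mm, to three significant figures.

b ≈ 18.3 mm

Required P_cr = n·P = 3.8 × 108 = 410.4 kN
L_e = K·L = 0.5 × 1.07 = 0.5350 m
Required I = P_cr·L_e²/(π²E) = 4.104×10^5 × 0.5350² / (π² × 2.04×10^11) = 5.834×10^-8 m⁴
I_req = 5.834×10^4 mm⁴
Rectangle, weak axis: I_min = h·b³/12 with h = 115 mm fixed  ⇒  b = (12I/h)^(1/3) = 18.3 mm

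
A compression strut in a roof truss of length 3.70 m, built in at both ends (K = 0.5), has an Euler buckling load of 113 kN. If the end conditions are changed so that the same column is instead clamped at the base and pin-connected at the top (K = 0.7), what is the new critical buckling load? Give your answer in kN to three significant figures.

P_cr ∝ 1/K², so P_cr,new = P_cr,old × (K_old/K_new)² = 113 × (0.5/0.7)²
= 113 × 0.5102 = 57.7 kN

P_cr ≈ 57.7 kN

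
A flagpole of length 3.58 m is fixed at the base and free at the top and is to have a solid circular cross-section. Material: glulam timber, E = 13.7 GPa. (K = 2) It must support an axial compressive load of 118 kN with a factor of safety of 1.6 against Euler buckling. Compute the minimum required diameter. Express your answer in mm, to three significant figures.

Required P_cr = n·P = 1.6 × 118 = 188.8 kN
L_e = K·L = 2 × 3.58 = 7.160 m
Required I = P_cr·L_e²/(π²E) = 1.888×10^5 × 7.160² / (π² × 1.37×10^10) = 7.158×10^-5 m⁴
I_req = 7.158×10^7 mm⁴
Solid circle: I = πd⁴/64  ⇒  d = (64I/π)^(1/4) = (64×7.158×10^7/π)^(1/4) = 195 mm

d ≈ 195 mm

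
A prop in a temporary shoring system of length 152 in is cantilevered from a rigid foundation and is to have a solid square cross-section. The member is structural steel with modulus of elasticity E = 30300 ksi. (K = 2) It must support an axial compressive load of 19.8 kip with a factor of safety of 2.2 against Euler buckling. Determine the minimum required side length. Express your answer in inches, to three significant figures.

Required P_cr = n·P = 2.2 × 19.8 = 43.56 kip
L_e = K·L = 2 × 152 = 304.0 in
Required I = P_cr·L_e²/(π²E) = 4.356×10^4 × 304.0² / (π² × 3.03×10^7) = 13.46 in⁴
Solid square: I = a⁴/12  ⇒  a = (12I)^(1/4) = (12×13.46)^(1/4) = 3.57 in

a ≈ 3.57 in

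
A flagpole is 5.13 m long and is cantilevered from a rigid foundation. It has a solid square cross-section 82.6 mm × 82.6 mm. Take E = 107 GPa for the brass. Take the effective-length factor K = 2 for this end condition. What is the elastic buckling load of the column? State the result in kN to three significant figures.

I = a⁴/12 = 82.6⁴/12 = 3.879×10^6 mm⁴
I = 3.879×10^6 mm⁴ = 3.879×10^-6 m⁴
Effective length L_e = K·L = 2 × 5.13 = 10.26 m
P_cr = π²EI / L_e² = π² × 107×10⁹ × 3.879×10^-6 / 10.26² = 3.892×10^4 N

P_cr ≈ 38.9 kN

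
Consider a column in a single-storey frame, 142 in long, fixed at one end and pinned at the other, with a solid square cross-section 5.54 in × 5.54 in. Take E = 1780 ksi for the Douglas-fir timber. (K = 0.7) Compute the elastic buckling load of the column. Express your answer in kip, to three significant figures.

I = a⁴/12 = 5.54⁴/12 = 78.50 in⁴
Effective length L_e = K·L = 0.7 × 142 = 99.40 in
P_cr = π²EI / L_e² = π² × 1780×10³ × 78.50 / 99.40² = 1.396×10^5 lb

P_cr ≈ 140 kip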